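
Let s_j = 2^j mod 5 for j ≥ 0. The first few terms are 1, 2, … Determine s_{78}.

Listing terms: s_0 = 1; s_1 = 2; s_2 = 4; s_3 = 3; s_4 = 1.
The sequence repeats with period 4.
(78 - 0) mod 4 = 2, so s_{78} = s_2 = 4.

4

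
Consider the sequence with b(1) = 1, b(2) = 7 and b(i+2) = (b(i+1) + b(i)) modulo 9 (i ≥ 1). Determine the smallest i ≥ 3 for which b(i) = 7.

Listing terms: b(1) = 1; b(2) = 7; b(3) = 8; b(4) = 6; b(5) = 5; b(6) = 2; b(7) = 7; b(8) = 0; b(9) = 7; b(10) = 7; b(11) = 5; b(12) = 3; b(13) = 8; b(14) = 2; b(15) = 1; b(16) = 3; b(17) = 4; b(18) = 7; b(19) = 2; b(20) = 0; b(21) = 2; b(22) = 2; b(23) = 4; b(24) = 6; b(25) = 1; b(26) = 7.
Since (b(25), b(26)) = (b(1), b(2)) = (1, 7) (two consecutive terms determine the rest), the sequence is periodic with period 24.
The value 7 first appears (with i ≥ 3) at b(7).

7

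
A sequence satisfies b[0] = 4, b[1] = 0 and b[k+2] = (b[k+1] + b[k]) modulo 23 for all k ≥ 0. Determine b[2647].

We have b[0] = 4; b[1] = 0; b[2] = 4; b[3] = 4; b[4] = 8; b[5] = 12; b[6] = 20; b[7] = 9; b[8] = 6; b[9] = 15; b[10] = 21; b[11] = 13; b[12] = 11; b[13] = 1; b[14] = 12; b[15] = 13; b[16] = 2; b[17] = 15; b[18] = 17; b[19] = 9; b[20] = 3; b[21] = 12; b[22] = 15; b[23] = 4; b[24] = 19; b[25] = 0; b[26] = 19; b[27] = 19; b[28] = 15; b[29] = 11; b[30] = 3; b[31] = 14; b[32] = 17; b[33] = 8; b[34] = 2; b[35] = 10; b[36] = 12; b[37] = 22; b[38] = 11; b[39] = 10; b[40] = 21; b[41] = 8; b[42] = 6; b[43] = 14; b[44] = 20; b[45] = 11; b[46] = 8; b[47] = 19; b[48] = 4; b[49] = 0.
Since (b[48], b[49]) = (b[0], b[1]) = (4, 0) (two consecutive terms determine the rest), the sequence is periodic with period 48.
(2647 - 0) mod 48 = 7, so b[2647] = b[7] = 9.

9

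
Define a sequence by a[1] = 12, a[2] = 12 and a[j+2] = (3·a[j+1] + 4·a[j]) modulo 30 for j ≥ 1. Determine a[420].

a[1] = 12,  a[2] = 12,  a[3] = 24,  a[4] = 0,  a[5] = 6,  a[6] = 18,  a[7] = 18,  a[8] = 6,  a[9] = 0,  a[10] = 24,  a[11] = 12,  a[12] = 12.
Since (a[11], a[12]) = (a[1], a[2]) = (12, 12) (two consecutive terms determine the rest), the sequence is periodic with period 10.
(420 - 1) mod 10 = 9, so a[420] = a[10] = 24.

24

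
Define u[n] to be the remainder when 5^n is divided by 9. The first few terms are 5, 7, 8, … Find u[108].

We have u[1] = 5,  u[2] = 7,  u[3] = 8,  u[4] = 4,  u[5] = 2,  u[6] = 1,  u[7] = 5.
The sequence repeats with period 6.
So u[108] = u[1 + ((108-1) mod 6)] = u[6] = 1.

1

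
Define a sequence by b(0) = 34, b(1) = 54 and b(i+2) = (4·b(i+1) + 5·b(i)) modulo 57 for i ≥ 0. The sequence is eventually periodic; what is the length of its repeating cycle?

18

Listing terms: b(0) = 34, b(1) = 54, b(2) = 44, b(3) = 47, b(4) = 9, b(5) = 43, b(6) = 46, b(7) = 0, b(8) = 2, b(9) = 8, b(10) = 42, b(11) = 37, b(12) = 16, b(13) = 21, b(14) = 50, b(15) = 20, b(16) = 45, b(17) = 52, b(18) = 34, b(19) = 54.
Since (b(18), b(19)) = (b(0), b(1)) = (34, 54) (two consecutive terms determine the rest), the sequence is periodic with period 18.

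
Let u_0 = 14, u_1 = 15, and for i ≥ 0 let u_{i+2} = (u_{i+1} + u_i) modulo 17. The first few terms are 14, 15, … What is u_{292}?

5

Listing terms: u_0 = 14; u_1 = 15; u_2 = 12; u_3 = 10; u_4 = 5; u_5 = 15; u_6 = 3; u_7 = 1; u_8 = 4; u_9 = 5; u_{10} = 9; u_{11} = 14; u_{12} = 6; u_{13} = 3; u_{14} = 9; u_{15} = 12; u_{16} = 4; u_{17} = 16; u_{18} = 3; u_{19} = 2; u_{20} = 5; u_{21} = 7; u_{22} = 12; u_{23} = 2; u_{24} = 14; u_{25} = 16; u_{26} = 13; u_{27} = 12; u_{28} = 8; u_{29} = 3; u_{30} = 11; u_{31} = 14; u_{32} = 8; u_{33} = 5; u_{34} = 13; u_{35} = 1; u_{36} = 14; u_{37} = 15.
The sequence repeats with period 36.
(292 - 0) mod 36 = 4, so u_{292} = u_4 = 5.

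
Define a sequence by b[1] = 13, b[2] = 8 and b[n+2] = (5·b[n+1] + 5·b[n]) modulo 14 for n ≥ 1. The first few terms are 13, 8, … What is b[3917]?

4

We have b[1] = 13, b[2] = 8, b[3] = 7, b[4] = 5, b[5] = 4, b[6] = 3, b[7] = 7, b[8] = 8, b[9] = 5, b[10] = 9, b[11] = 0, b[12] = 3, b[13] = 1, b[14] = 6, b[15] = 7, b[16] = 9, b[17] = 10, b[18] = 11, b[19] = 7, b[20] = 6, b[21] = 9, b[22] = 5, b[23] = 0, b[24] = 11, b[25] = 13, b[26] = 8.
The sequence repeats with period 24.
(3917 - 1) mod 24 = 4, so b[3917] = b[5] = 4.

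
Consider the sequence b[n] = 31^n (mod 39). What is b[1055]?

Computing terms: b[0] = 1, b[1] = 31, b[2] = 25, b[3] = 34, b[4] = 1.
The sequence repeats with period 4.
So b[1055] = b[0 + ((1055-0) mod 4)] = b[3] = 34.

34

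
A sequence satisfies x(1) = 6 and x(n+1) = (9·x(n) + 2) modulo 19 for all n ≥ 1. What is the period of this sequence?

9

x(1) = 6,  x(2) = 18,  x(3) = 12,  x(4) = 15,  x(5) = 4,  x(6) = 0,  x(7) = 2,  x(8) = 1,  x(9) = 11,  x(10) = 6.
Since x(10) = x(1) = 6, the sequence is periodic with period 9.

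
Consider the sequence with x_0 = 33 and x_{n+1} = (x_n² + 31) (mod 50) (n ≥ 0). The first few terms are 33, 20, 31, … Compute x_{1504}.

Computing terms: x_0 = 33; x_1 = 20; x_2 = 31; x_3 = 42; x_4 = 45; x_5 = 6; x_6 = 17; x_7 = 20.
Since x_7 = x_1 = 20, the sequence is eventually periodic: after a pre-period of length 1 it cycles with period 6.
For n ≥ 1, x_n depends only on (n - 1) mod 6. (1504 - 1) mod 6 = 3, so x_{1504} = x_4 = 45.

45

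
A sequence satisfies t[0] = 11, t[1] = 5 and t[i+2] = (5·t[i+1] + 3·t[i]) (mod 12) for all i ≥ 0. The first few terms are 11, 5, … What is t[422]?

10

t[0] = 11, t[1] = 5, t[2] = 10, t[3] = 5, t[4] = 7, t[5] = 2, t[6] = 7, t[7] = 5, t[8] = 10.
Since (t[7], t[8]) = (t[1], t[2]) = (5, 10) (two consecutive terms determine the rest), the sequence is eventually periodic: after a pre-period of length 1 it cycles with period 6.
For i ≥ 1, t[i] depends only on (i - 1) mod 6. (422 - 1) mod 6 = 1, so t[422] = t[2] = 10.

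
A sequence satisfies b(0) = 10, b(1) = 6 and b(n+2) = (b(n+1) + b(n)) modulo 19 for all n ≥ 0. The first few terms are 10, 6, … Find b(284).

13

b(0) = 10, b(1) = 6, b(2) = 16, b(3) = 3, b(4) = 0, b(5) = 3, b(6) = 3, b(7) = 6, b(8) = 9, b(9) = 15, b(10) = 5, b(11) = 1, b(12) = 6, b(13) = 7, b(14) = 13, b(15) = 1, b(16) = 14, b(17) = 15, b(18) = 10, b(19) = 6.
Since (b(18), b(19)) = (b(0), b(1)) = (10, 6) (two consecutive terms determine the rest), the sequence is periodic with period 18.
(284 - 0) mod 18 = 14, so b(284) = b(14) = 13.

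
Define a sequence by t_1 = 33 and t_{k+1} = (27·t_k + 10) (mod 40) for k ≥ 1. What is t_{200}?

Computing terms: t_1 = 33, t_2 = 21, t_3 = 17, t_4 = 29, t_5 = 33.
The sequence repeats with period 4.
(200 - 1) mod 4 = 3, so t_{200} = t_4 = 29.

29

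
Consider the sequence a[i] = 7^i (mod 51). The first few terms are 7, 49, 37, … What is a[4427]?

Computing terms: a[1] = 7,  a[2] = 49,  a[3] = 37,  a[4] = 4,  a[5] = 28,  a[6] = 43,  a[7] = 46,  a[8] = 16,  a[9] = 10,  a[10] = 19,  a[11] = 31,  a[12] = 13,  a[13] = 40,  a[14] = 25,  a[15] = 22,  a[16] = 1,  a[17] = 7.
The sequence repeats with period 16.
(4427 - 1) mod 16 = 10, so a[4427] = a[11] = 31.

31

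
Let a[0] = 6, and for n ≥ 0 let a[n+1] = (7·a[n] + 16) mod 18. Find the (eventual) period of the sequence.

9

Listing terms: a[0] = 6,  a[1] = 4,  a[2] = 8,  a[3] = 0,  a[4] = 16,  a[5] = 2,  a[6] = 12,  a[7] = 10,  a[8] = 14,  a[9] = 6.
Since a[9] = a[0] = 6, the sequence is periodic with period 9.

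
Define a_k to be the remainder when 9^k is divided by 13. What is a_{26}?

3

Listing terms: a_0 = 1,  a_1 = 9,  a_2 = 3,  a_3 = 1.
The sequence repeats with period 3.
(26 - 0) mod 3 = 2, so a_{26} = a_2 = 3.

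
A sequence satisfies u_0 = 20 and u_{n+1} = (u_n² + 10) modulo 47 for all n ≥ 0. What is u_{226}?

19

Listing terms: u_0 = 20; u_1 = 34; u_2 = 38; u_3 = 44; u_4 = 19; u_5 = 42; u_6 = 35; u_7 = 13; u_8 = 38.
Since u_8 = u_2 = 38, the sequence is eventually periodic: after a pre-period of length 2 it cycles with period 6.
For n ≥ 2, u_n depends only on (n - 2) mod 6. (226 - 2) mod 6 = 2, so u_{226} = u_4 = 19.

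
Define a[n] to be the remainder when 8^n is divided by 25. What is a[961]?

Listing terms: a[1] = 8, a[2] = 14, a[3] = 12, a[4] = 21, a[5] = 18, a[6] = 19, a[7] = 2, a[8] = 16, a[9] = 3, a[10] = 24, a[11] = 17, a[12] = 11, a[13] = 13, a[14] = 4, a[15] = 7, a[16] = 6, a[17] = 23, a[18] = 9, a[19] = 22, a[20] = 1, a[21] = 8.
Since a[21] = a[1] = 8, the sequence is periodic with period 20.
So a[961] = a[1 + ((961-1) mod 20)] = a[1] = 8.

8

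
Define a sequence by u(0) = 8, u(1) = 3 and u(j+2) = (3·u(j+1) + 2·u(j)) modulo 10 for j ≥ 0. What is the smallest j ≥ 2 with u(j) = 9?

u(0) = 8, u(1) = 3, u(2) = 5, u(3) = 1, u(4) = 3, u(5) = 1, u(6) = 9, u(7) = 9, u(8) = 5, u(9) = 3, u(10) = 9, u(11) = 3, u(12) = 7, u(13) = 7, u(14) = 5, u(15) = 9, u(16) = 7, u(17) = 9, u(18) = 1, u(19) = 1, u(20) = 5, u(21) = 7, u(22) = 1, u(23) = 7, u(24) = 3, u(25) = 3, u(26) = 5.
Since (u(25), u(26)) = (u(1), u(2)) = (3, 5) (two consecutive terms determine the rest), the sequence is eventually periodic: after a pre-period of length 1 it cycles with period 24.
The value 9 first appears (with j ≥ 2) at u(6).

6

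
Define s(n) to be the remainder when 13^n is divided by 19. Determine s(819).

18

s(1) = 13; s(2) = 17; s(3) = 12; s(4) = 4; s(5) = 14; s(6) = 11; s(7) = 10; s(8) = 16; s(9) = 18; s(10) = 6; s(11) = 2; s(12) = 7; s(13) = 15; s(14) = 5; s(15) = 8; s(16) = 9; s(17) = 3; s(18) = 1; s(19) = 13.
Since s(19) = s(1) = 13, the sequence is periodic with period 18.
(819 - 1) mod 18 = 8, so s(819) = s(9) = 18.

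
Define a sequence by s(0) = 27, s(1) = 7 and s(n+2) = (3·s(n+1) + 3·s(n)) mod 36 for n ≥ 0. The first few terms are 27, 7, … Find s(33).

s(0) = 27,  s(1) = 7,  s(2) = 30,  s(3) = 3,  s(4) = 27,  s(5) = 18,  s(6) = 27,  s(7) = 27,  s(8) = 18.
Since (s(7), s(8)) = (s(4), s(5)) = (27, 18) (two consecutive terms determine the rest), the sequence is eventually periodic: after a pre-period of length 4 it cycles with period 3.
For n ≥ 4, s(n) depends only on (n - 4) mod 3. (33 - 4) mod 3 = 2, so s(33) = s(6) = 27.

27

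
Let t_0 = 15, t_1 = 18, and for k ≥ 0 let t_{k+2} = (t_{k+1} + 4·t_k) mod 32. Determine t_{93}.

Computing terms: t_0 = 15,  t_1 = 18,  t_2 = 14,  t_3 = 22,  t_4 = 14,  t_5 = 6,  t_6 = 30,  t_7 = 22,  t_8 = 14.
Since (t_7, t_8) = (t_3, t_4) = (22, 14) (two consecutive terms determine the rest), the sequence is eventually periodic: after a pre-period of length 3 it cycles with period 4.
For k ≥ 3, t_k depends only on (k - 3) mod 4. (93 - 3) mod 4 = 2, so t_{93} = t_5 = 6.

6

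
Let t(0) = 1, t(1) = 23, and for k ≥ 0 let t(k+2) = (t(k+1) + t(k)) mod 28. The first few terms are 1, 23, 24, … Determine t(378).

Computing terms: t(0) = 1, t(1) = 23, t(2) = 24, t(3) = 19, t(4) = 15, t(5) = 6, t(6) = 21, t(7) = 27, t(8) = 20, t(9) = 19, t(10) = 11, t(11) = 2, t(12) = 13, t(13) = 15, t(14) = 0, t(15) = 15, t(16) = 15, t(17) = 2, t(18) = 17, t(19) = 19, t(20) = 8, t(21) = 27, t(22) = 7, t(23) = 6, t(24) = 13, t(25) = 19, t(26) = 4, t(27) = 23, t(28) = 27, t(29) = 22, t(30) = 21, t(31) = 15, t(32) = 8, t(33) = 23, t(34) = 3, t(35) = 26, t(36) = 1, t(37) = 27, t(38) = 0, t(39) = 27, t(40) = 27, t(41) = 26, t(42) = 25, t(43) = 23, t(44) = 20, t(45) = 15, t(46) = 7, t(47) = 22, t(48) = 1, t(49) = 23.
The sequence repeats with period 48.
So t(378) = t(0 + ((378-0) mod 48)) = t(42) = 25.

25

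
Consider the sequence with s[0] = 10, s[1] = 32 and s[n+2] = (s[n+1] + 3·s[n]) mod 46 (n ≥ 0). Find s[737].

s[0] = 10, s[1] = 32, s[2] = 16, s[3] = 20, s[4] = 22, s[5] = 36, s[6] = 10, s[7] = 26, s[8] = 10, s[9] = 42, s[10] = 26, s[11] = 14, s[12] = 0, s[13] = 42, s[14] = 42, s[15] = 30, s[16] = 18, s[17] = 16, s[18] = 24, s[19] = 26, s[20] = 6, s[21] = 38, s[22] = 10, s[23] = 32.
Since (s[22], s[23]) = (s[0], s[1]) = (10, 32) (two consecutive terms determine the rest), the sequence is periodic with period 22.
So s[737] = s[0 + ((737-0) mod 22)] = s[11] = 14.

14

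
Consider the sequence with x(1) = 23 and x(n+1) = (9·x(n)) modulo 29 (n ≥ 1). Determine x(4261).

16

x(1) = 23,  x(2) = 4,  x(3) = 7,  x(4) = 5,  x(5) = 16,  x(6) = 28,  x(7) = 20,  x(8) = 6,  x(9) = 25,  x(10) = 22,  x(11) = 24,  x(12) = 13,  x(13) = 1,  x(14) = 9,  x(15) = 23.
Since x(15) = x(1) = 23, the sequence is periodic with period 14.
So x(4261) = x(1 + ((4261-1) mod 14)) = x(5) = 16.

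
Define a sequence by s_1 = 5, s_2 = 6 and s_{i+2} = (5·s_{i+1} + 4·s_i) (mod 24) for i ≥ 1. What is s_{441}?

Computing terms: s_1 = 5, s_2 = 6, s_3 = 2, s_4 = 10, s_5 = 10, s_6 = 18, s_7 = 10, s_8 = 2, s_9 = 2, s_{10} = 18, s_{11} = 2, s_{12} = 10.
Since (s_{11}, s_{12}) = (s_3, s_4) = (2, 10) (two consecutive terms determine the rest), the sequence is eventually periodic: after a pre-period of length 2 it cycles with period 8.
For i ≥ 3, s_i depends only on (i - 3) mod 8. (441 - 3) mod 8 = 6, so s_{441} = s_9 = 2.

2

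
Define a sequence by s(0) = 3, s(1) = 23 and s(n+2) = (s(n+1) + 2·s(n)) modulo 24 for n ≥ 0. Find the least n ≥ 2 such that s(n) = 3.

3

We have s(0) = 3; s(1) = 23; s(2) = 5; s(3) = 3; s(4) = 13; s(5) = 19; s(6) = 21; s(7) = 11; s(8) = 5; s(9) = 3.
Since (s(8), s(9)) = (s(2), s(3)) = (5, 3) (two consecutive terms determine the rest), the sequence is eventually periodic: after a pre-period of length 2 it cycles with period 6.
The value 3 first appears (with n ≥ 2) at s(3).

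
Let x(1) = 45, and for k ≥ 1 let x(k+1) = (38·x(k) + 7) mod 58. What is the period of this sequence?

We have x(1) = 45,  x(2) = 35,  x(3) = 3,  x(4) = 5,  x(5) = 23,  x(6) = 11,  x(7) = 19,  x(8) = 33,  x(9) = 43,  x(10) = 17,  x(11) = 15,  x(12) = 55,  x(13) = 9,  x(14) = 1,  x(15) = 45.
Since x(15) = x(1) = 45, the sequence is periodic with period 14.

14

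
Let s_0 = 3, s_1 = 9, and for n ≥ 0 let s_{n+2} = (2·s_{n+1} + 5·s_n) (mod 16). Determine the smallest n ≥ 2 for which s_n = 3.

Computing terms: s_0 = 3, s_1 = 9, s_2 = 1, s_3 = 15, s_4 = 3, s_5 = 1, s_6 = 1, s_7 = 7, s_8 = 3, s_9 = 9.
Since (s_8, s_9) = (s_0, s_1) = (3, 9) (two consecutive terms determine the rest), the sequence is periodic with period 8.
The value 3 first appears (with n ≥ 2) at s_4.

4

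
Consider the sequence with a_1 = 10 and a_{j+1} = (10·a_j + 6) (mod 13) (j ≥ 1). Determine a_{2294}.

2

Computing terms: a_1 = 10,  a_2 = 2,  a_3 = 0,  a_4 = 6,  a_5 = 1,  a_6 = 3,  a_7 = 10.
Since a_7 = a_1 = 10, the sequence is periodic with period 6.
So a_{2294} = a_{1 + ((2294-1) mod 6)} = a_2 = 2.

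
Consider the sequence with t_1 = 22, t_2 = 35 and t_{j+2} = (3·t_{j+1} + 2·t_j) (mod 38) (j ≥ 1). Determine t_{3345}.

Computing terms: t_1 = 22,  t_2 = 35,  t_3 = 35,  t_4 = 23,  t_5 = 25,  t_6 = 7,  t_7 = 33,  t_8 = 37,  t_9 = 25,  t_{10} = 35,  t_{11} = 3,  t_{12} = 3,  t_{13} = 15,  t_{14} = 13,  t_{15} = 31,  t_{16} = 5,  t_{17} = 1,  t_{18} = 13,  t_{19} = 3,  t_{20} = 35,  t_{21} = 35.
Since (t_{20}, t_{21}) = (t_2, t_3) = (35, 35) (two consecutive terms determine the rest), the sequence is eventually periodic: after a pre-period of length 1 it cycles with period 18.
For j ≥ 2, t_j depends only on (j - 2) mod 18. (3345 - 2) mod 18 = 13, so t_{3345} = t_{15} = 31.

31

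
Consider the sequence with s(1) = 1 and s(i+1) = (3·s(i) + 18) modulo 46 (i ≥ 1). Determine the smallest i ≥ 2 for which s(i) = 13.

We have s(1) = 1; s(2) = 21; s(3) = 35; s(4) = 31; s(5) = 19; s(6) = 29; s(7) = 13; s(8) = 11; s(9) = 5; s(10) = 33; s(11) = 25; s(12) = 1.
The sequence repeats with period 11.
The value 13 first appears (with i ≥ 2) at s(7).

7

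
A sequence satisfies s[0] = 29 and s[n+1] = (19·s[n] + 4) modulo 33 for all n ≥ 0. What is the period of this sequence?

30

Computing terms: s[0] = 29, s[1] = 27, s[2] = 22, s[3] = 26, s[4] = 3, s[5] = 28, s[6] = 8, s[7] = 24, s[8] = 31, s[9] = 32, s[10] = 18, s[11] = 16, s[12] = 11, s[13] = 15, s[14] = 25, s[15] = 17, s[16] = 30, s[17] = 13, s[18] = 20, s[19] = 21, s[20] = 7, s[21] = 5, s[22] = 0, s[23] = 4, s[24] = 14, s[25] = 6, s[26] = 19, s[27] = 2, s[28] = 9, s[29] = 10, s[30] = 29.
The sequence repeats with period 30.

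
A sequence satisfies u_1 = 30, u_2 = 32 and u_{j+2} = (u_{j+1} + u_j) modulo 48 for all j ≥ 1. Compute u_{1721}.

u_1 = 30,  u_2 = 32,  u_3 = 14,  u_4 = 46,  u_5 = 12,  u_6 = 10,  u_7 = 22,  u_8 = 32,  u_9 = 6,  u_{10} = 38,  u_{11} = 44,  u_{12} = 34,  u_{13} = 30,  u_{14} = 16,  u_{15} = 46,  u_{16} = 14,  u_{17} = 12,  u_{18} = 26,  u_{19} = 38,  u_{20} = 16,  u_{21} = 6,  u_{22} = 22,  u_{23} = 28,  u_{24} = 2,  u_{25} = 30,  u_{26} = 32.
The sequence repeats with period 24.
So u_{1721} = u_{1 + ((1721-1) mod 24)} = u_{17} = 12.

12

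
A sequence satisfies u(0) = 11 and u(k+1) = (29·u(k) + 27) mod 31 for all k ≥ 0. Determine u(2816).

13

We have u(0) = 11,  u(1) = 5,  u(2) = 17,  u(3) = 24,  u(4) = 10,  u(5) = 7,  u(6) = 13,  u(7) = 1,  u(8) = 25,  u(9) = 8,  u(10) = 11.
Since u(10) = u(0) = 11, the sequence is periodic with period 10.
(2816 - 0) mod 10 = 6, so u(2816) = u(6) = 13.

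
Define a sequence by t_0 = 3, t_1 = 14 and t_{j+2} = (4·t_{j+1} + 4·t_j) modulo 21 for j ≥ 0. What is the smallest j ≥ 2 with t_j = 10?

Listing terms: t_0 = 3; t_1 = 14; t_2 = 5; t_3 = 13; t_4 = 9; t_5 = 4; t_6 = 10; t_7 = 14; t_8 = 12; t_9 = 20; t_{10} = 2; t_{11} = 4; t_{12} = 3; t_{13} = 7; t_{14} = 19; t_{15} = 20; t_{16} = 9; t_{17} = 11; t_{18} = 17; t_{19} = 7; t_{20} = 12; t_{21} = 13; t_{22} = 16; t_{23} = 11; t_{24} = 3; t_{25} = 14.
The sequence repeats with period 24.
The value 10 first appears (with j ≥ 2) at t_6.

6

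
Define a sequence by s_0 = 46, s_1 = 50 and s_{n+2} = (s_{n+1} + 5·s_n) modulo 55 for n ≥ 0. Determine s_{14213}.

Computing terms: s_0 = 46, s_1 = 50, s_2 = 5, s_3 = 35, s_4 = 5, s_5 = 15, s_6 = 40, s_7 = 5, s_8 = 40, s_9 = 10, s_{10} = 45, s_{11} = 40, s_{12} = 45, s_{13} = 25, s_{14} = 30, s_{15} = 45, s_{16} = 30, s_{17} = 35, s_{18} = 20, s_{19} = 30, s_{20} = 20, s_{21} = 5, s_{22} = 50, s_{23} = 20, s_{24} = 50, s_{25} = 40, s_{26} = 15, s_{27} = 50, s_{28} = 15, s_{29} = 45, s_{30} = 10, s_{31} = 15, s_{32} = 10, s_{33} = 30, s_{34} = 25, s_{35} = 10, s_{36} = 25, s_{37} = 20, s_{38} = 35, s_{39} = 25, s_{40} = 35, s_{41} = 50, s_{42} = 5.
Since (s_{41}, s_{42}) = (s_1, s_2) = (50, 5) (two consecutive terms determine the rest), the sequence is eventually periodic: after a pre-period of length 1 it cycles with period 40.
For n ≥ 1, s_n depends only on (n - 1) mod 40. (14213 - 1) mod 40 = 12, so s_{14213} = s_{13} = 25.

25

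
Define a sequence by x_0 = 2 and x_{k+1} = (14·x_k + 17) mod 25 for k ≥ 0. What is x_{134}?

17

Computing terms: x_0 = 2; x_1 = 20; x_2 = 22; x_3 = 0; x_4 = 17; x_5 = 5; x_6 = 12; x_7 = 10; x_8 = 7; x_9 = 15; x_{10} = 2.
The sequence repeats with period 10.
(134 - 0) mod 10 = 4, so x_{134} = x_4 = 17.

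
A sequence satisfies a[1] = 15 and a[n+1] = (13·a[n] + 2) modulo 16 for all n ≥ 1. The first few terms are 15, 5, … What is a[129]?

Computing terms: a[1] = 15,  a[2] = 5,  a[3] = 3,  a[4] = 9,  a[5] = 7,  a[6] = 13,  a[7] = 11,  a[8] = 1,  a[9] = 15.
Since a[9] = a[1] = 15, the sequence is periodic with period 8.
(129 - 1) mod 8 = 0, so a[129] = a[1] = 15.

15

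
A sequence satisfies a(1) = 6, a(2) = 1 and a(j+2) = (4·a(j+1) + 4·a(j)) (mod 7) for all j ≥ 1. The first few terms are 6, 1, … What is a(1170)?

We have a(1) = 6, a(2) = 1, a(3) = 0, a(4) = 4, a(5) = 2, a(6) = 3, a(7) = 6, a(8) = 1.
Since (a(7), a(8)) = (a(1), a(2)) = (6, 1) (two consecutive terms determine the rest), the sequence is periodic with period 6.
(1170 - 1) mod 6 = 5, so a(1170) = a(6) = 3.

3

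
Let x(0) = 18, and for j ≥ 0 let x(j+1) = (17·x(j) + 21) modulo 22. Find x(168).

Listing terms: x(0) = 18; x(1) = 19; x(2) = 14; x(3) = 17; x(4) = 2; x(5) = 11; x(6) = 10; x(7) = 15; x(8) = 12; x(9) = 5; x(10) = 18.
The sequence repeats with period 10.
(168 - 0) mod 10 = 8, so x(168) = x(8) = 12.

12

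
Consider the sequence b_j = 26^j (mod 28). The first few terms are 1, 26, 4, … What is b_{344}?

4

Computing terms: b_0 = 1,  b_1 = 26,  b_2 = 4,  b_3 = 20,  b_4 = 16,  b_5 = 24,  b_6 = 8,  b_7 = 12,  b_8 = 4.
Since b_8 = b_2 = 4, the sequence is eventually periodic: after a pre-period of length 2 it cycles with period 6.
For j ≥ 2, b_j depends only on (j - 2) mod 6. (344 - 2) mod 6 = 0, so b_{344} = b_2 = 4.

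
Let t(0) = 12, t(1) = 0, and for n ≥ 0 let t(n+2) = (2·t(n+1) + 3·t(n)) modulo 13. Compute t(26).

Listing terms: t(0) = 12,  t(1) = 0,  t(2) = 10,  t(3) = 7,  t(4) = 5,  t(5) = 5,  t(6) = 12,  t(7) = 0.
The sequence repeats with period 6.
So t(26) = t(0 + ((26-0) mod 6)) = t(2) = 10.

10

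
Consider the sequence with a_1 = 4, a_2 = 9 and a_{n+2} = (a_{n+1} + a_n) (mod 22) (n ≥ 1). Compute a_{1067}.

15

Computing terms: a_1 = 4, a_2 = 9, a_3 = 13, a_4 = 0, a_5 = 13, a_6 = 13, a_7 = 4, a_8 = 17, a_9 = 21, a_{10} = 16, a_{11} = 15, a_{12} = 9, a_{13} = 2, a_{14} = 11, a_{15} = 13, a_{16} = 2, a_{17} = 15, a_{18} = 17, a_{19} = 10, a_{20} = 5, a_{21} = 15, a_{22} = 20, a_{23} = 13, a_{24} = 11, a_{25} = 2, a_{26} = 13, a_{27} = 15, a_{28} = 6, a_{29} = 21, a_{30} = 5, a_{31} = 4, a_{32} = 9.
The sequence repeats with period 30.
(1067 - 1) mod 30 = 16, so a_{1067} = a_{17} = 15.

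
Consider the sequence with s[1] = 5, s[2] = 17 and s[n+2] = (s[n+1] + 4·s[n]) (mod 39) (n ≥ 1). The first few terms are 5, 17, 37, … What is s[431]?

Listing terms: s[1] = 5,  s[2] = 17,  s[3] = 37,  s[4] = 27,  s[5] = 19,  s[6] = 10,  s[7] = 8,  s[8] = 9,  s[9] = 2,  s[10] = 38,  s[11] = 7,  s[12] = 3,  s[13] = 31,  s[14] = 4,  s[15] = 11,  s[16] = 27,  s[17] = 32,  s[18] = 23,  s[19] = 34,  s[20] = 9,  s[21] = 28,  s[22] = 25,  s[23] = 20,  s[24] = 3,  s[25] = 5,  s[26] = 17.
The sequence repeats with period 24.
(431 - 1) mod 24 = 22, so s[431] = s[23] = 20.

20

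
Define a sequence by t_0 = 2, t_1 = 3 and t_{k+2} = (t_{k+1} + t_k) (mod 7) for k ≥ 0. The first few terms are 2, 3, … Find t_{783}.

1

We have t_0 = 2,  t_1 = 3,  t_2 = 5,  t_3 = 1,  t_4 = 6,  t_5 = 0,  t_6 = 6,  t_7 = 6,  t_8 = 5,  t_9 = 4,  t_{10} = 2,  t_{11} = 6,  t_{12} = 1,  t_{13} = 0,  t_{14} = 1,  t_{15} = 1,  t_{16} = 2,  t_{17} = 3.
The sequence repeats with period 16.
(783 - 0) mod 16 = 15, so t_{783} = t_{15} = 1.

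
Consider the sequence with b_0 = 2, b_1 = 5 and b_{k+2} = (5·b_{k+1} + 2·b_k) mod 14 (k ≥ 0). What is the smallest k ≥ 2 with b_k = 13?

17

Computing terms: b_0 = 2,  b_1 = 5,  b_2 = 1,  b_3 = 1,  b_4 = 7,  b_5 = 9,  b_6 = 3,  b_7 = 5,  b_8 = 3,  b_9 = 11,  b_{10} = 5,  b_{11} = 5,  b_{12} = 7,  b_{13} = 3,  b_{14} = 1,  b_{15} = 11,  b_{16} = 1,  b_{17} = 13,  b_{18} = 11,  b_{19} = 11,  b_{20} = 7,  b_{21} = 1,  b_{22} = 5,  b_{23} = 13,  b_{24} = 5,  b_{25} = 9,  b_{26} = 13,  b_{27} = 13,  b_{28} = 7,  b_{29} = 5,  b_{30} = 11,  b_{31} = 9,  b_{32} = 11,  b_{33} = 3,  b_{34} = 9,  b_{35} = 9,  b_{36} = 7,  b_{37} = 11,  b_{38} = 13,  b_{39} = 3,  b_{40} = 13,  b_{41} = 1,  b_{42} = 3,  b_{43} = 3,  b_{44} = 7,  b_{45} = 13,  b_{46} = 9,  b_{47} = 1,  b_{48} = 9,  b_{49} = 5,  b_{50} = 1.
Since (b_{49}, b_{50}) = (b_1, b_2) = (5, 1) (two consecutive terms determine the rest), the sequence is eventually periodic: after a pre-period of length 1 it cycles with period 48.
The value 13 first appears (with k ≥ 2) at b_{17}.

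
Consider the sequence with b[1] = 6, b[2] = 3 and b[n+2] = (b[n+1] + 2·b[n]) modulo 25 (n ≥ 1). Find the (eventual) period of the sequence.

b[1] = 6; b[2] = 3; b[3] = 15; b[4] = 21; b[5] = 1; b[6] = 18; b[7] = 20; b[8] = 6; b[9] = 21; b[10] = 8; b[11] = 0; b[12] = 16; b[13] = 16; b[14] = 23; b[15] = 5; b[16] = 1; b[17] = 11; b[18] = 13; b[19] = 10; b[20] = 11; b[21] = 6; b[22] = 3.
The sequence repeats with period 20.

20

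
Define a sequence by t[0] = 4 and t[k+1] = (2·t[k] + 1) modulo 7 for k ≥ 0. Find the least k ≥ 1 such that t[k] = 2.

t[0] = 4, t[1] = 2, t[2] = 5, t[3] = 4.
The sequence repeats with period 3.
The value 2 first appears (with k ≥ 1) at t[1].

1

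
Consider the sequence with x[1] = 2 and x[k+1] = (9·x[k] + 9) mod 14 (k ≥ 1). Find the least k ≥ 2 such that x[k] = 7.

Computing terms: x[1] = 2; x[2] = 13; x[3] = 0; x[4] = 9; x[5] = 6; x[6] = 7; x[7] = 2.
The sequence repeats with period 6.
The value 7 first appears (with k ≥ 2) at x[6].

6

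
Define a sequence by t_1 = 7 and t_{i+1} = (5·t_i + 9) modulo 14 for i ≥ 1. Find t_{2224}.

6

Listing terms: t_1 = 7; t_2 = 2; t_3 = 5; t_4 = 6; t_5 = 11; t_6 = 8; t_7 = 7.
The sequence repeats with period 6.
(2224 - 1) mod 6 = 3, so t_{2224} = t_4 = 6.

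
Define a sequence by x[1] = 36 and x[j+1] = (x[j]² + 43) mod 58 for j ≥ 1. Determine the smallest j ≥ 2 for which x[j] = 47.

8

We have x[1] = 36; x[2] = 5; x[3] = 10; x[4] = 27; x[5] = 18; x[6] = 19; x[7] = 56; x[8] = 47; x[9] = 48; x[10] = 27.
Since x[10] = x[4] = 27, the sequence is eventually periodic: after a pre-period of length 3 it cycles with period 6.
The value 47 first appears (with j ≥ 2) at x[8].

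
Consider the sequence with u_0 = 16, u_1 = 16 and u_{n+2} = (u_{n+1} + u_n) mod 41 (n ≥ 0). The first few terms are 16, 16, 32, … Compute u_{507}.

33

Computing terms: u_0 = 16,  u_1 = 16,  u_2 = 32,  u_3 = 7,  u_4 = 39,  u_5 = 5,  u_6 = 3,  u_7 = 8,  u_8 = 11,  u_9 = 19,  u_{10} = 30,  u_{11} = 8,  u_{12} = 38,  u_{13} = 5,  u_{14} = 2,  u_{15} = 7,  u_{16} = 9,  u_{17} = 16,  u_{18} = 25,  u_{19} = 0,  u_{20} = 25,  u_{21} = 25,  u_{22} = 9,  u_{23} = 34,  u_{24} = 2,  u_{25} = 36,  u_{26} = 38,  u_{27} = 33,  u_{28} = 30,  u_{29} = 22,  u_{30} = 11,  u_{31} = 33,  u_{32} = 3,  u_{33} = 36,  u_{34} = 39,  u_{35} = 34,  u_{36} = 32,  u_{37} = 25,  u_{38} = 16,  u_{39} = 0,  u_{40} = 16,  u_{41} = 16.
Since (u_{40}, u_{41}) = (u_0, u_1) = (16, 16) (two consecutive terms determine the rest), the sequence is periodic with period 40.
So u_{507} = u_{0 + ((507-0) mod 40)} = u_{27} = 33.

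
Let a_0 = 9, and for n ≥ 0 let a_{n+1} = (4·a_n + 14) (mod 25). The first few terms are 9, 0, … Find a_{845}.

a_0 = 9,  a_1 = 0,  a_2 = 14,  a_3 = 20,  a_4 = 19,  a_5 = 15,  a_6 = 24,  a_7 = 10,  a_8 = 4,  a_9 = 5,  a_{10} = 9.
Since a_{10} = a_0 = 9, the sequence is periodic with period 10.
(845 - 0) mod 10 = 5, so a_{845} = a_5 = 15.

15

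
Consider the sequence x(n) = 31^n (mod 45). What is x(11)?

Listing terms: x(0) = 1, x(1) = 31, x(2) = 16, x(3) = 1.
Since x(3) = x(0) = 1, the sequence is periodic with period 3.
(11 - 0) mod 3 = 2, so x(11) = x(2) = 16.

16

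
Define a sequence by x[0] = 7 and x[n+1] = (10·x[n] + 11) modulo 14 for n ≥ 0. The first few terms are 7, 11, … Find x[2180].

Computing terms: x[0] = 7,  x[1] = 11,  x[2] = 9,  x[3] = 3,  x[4] = 13,  x[5] = 1,  x[6] = 7.
Since x[6] = x[0] = 7, the sequence is periodic with period 6.
(2180 - 0) mod 6 = 2, so x[2180] = x[2] = 9.

9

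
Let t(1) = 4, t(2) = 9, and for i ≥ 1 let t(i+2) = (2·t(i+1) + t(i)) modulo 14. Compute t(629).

2

t(1) = 4; t(2) = 9; t(3) = 8; t(4) = 11; t(5) = 2; t(6) = 1; t(7) = 4; t(8) = 9.
The sequence repeats with period 6.
So t(629) = t(1 + ((629-1) mod 6)) = t(5) = 2.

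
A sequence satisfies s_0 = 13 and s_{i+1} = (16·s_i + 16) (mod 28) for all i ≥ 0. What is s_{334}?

0

s_0 = 13; s_1 = 0; s_2 = 16; s_3 = 20; s_4 = 0.
Since s_4 = s_1 = 0, the sequence is eventually periodic: after a pre-period of length 1 it cycles with period 3.
For i ≥ 1, s_i depends only on (i - 1) mod 3. (334 - 1) mod 3 = 0, so s_{334} = s_1 = 0.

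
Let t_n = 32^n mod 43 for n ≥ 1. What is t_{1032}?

41

We have t_1 = 32; t_2 = 35; t_3 = 2; t_4 = 21; t_5 = 27; t_6 = 4; t_7 = 42; t_8 = 11; t_9 = 8; t_{10} = 41; t_{11} = 22; t_{12} = 16; t_{13} = 39; t_{14} = 1; t_{15} = 32.
Since t_{15} = t_1 = 32, the sequence is periodic with period 14.
(1032 - 1) mod 14 = 9, so t_{1032} = t_{10} = 41.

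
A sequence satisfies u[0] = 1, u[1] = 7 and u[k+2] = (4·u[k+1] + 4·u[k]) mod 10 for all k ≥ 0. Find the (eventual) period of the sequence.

Listing terms: u[0] = 1, u[1] = 7, u[2] = 2, u[3] = 6, u[4] = 2, u[5] = 2, u[6] = 6.
Since (u[5], u[6]) = (u[2], u[3]) = (2, 6) (two consecutive terms determine the rest), the sequence is eventually periodic: after a pre-period of length 2 it cycles with period 3.

3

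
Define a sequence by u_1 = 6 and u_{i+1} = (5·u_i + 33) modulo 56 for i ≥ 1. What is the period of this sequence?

u_1 = 6; u_2 = 7; u_3 = 12; u_4 = 37; u_5 = 50; u_6 = 3; u_7 = 48; u_8 = 49; u_9 = 54; u_{10} = 23; u_{11} = 36; u_{12} = 45; u_{13} = 34; u_{14} = 35; u_{15} = 40; u_{16} = 9; u_{17} = 22; u_{18} = 31; u_{19} = 20; u_{20} = 21; u_{21} = 26; u_{22} = 51; u_{23} = 8; u_{24} = 17; u_{25} = 6.
Since u_{25} = u_1 = 6, the sequence is periodic with period 24.

24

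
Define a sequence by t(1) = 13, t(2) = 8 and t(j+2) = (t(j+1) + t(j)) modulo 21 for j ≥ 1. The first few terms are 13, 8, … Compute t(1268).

8

Computing terms: t(1) = 13,  t(2) = 8,  t(3) = 0,  t(4) = 8,  t(5) = 8,  t(6) = 16,  t(7) = 3,  t(8) = 19,  t(9) = 1,  t(10) = 20,  t(11) = 0,  t(12) = 20,  t(13) = 20,  t(14) = 19,  t(15) = 18,  t(16) = 16,  t(17) = 13,  t(18) = 8.
The sequence repeats with period 16.
So t(1268) = t(1 + ((1268-1) mod 16)) = t(4) = 8.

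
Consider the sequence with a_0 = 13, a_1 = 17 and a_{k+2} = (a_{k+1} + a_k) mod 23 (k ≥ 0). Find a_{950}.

We have a_0 = 13, a_1 = 17, a_2 = 7, a_3 = 1, a_4 = 8, a_5 = 9, a_6 = 17, a_7 = 3, a_8 = 20, a_9 = 0, a_{10} = 20, a_{11} = 20, a_{12} = 17, a_{13} = 14, a_{14} = 8, a_{15} = 22, a_{16} = 7, a_{17} = 6, a_{18} = 13, a_{19} = 19, a_{20} = 9, a_{21} = 5, a_{22} = 14, a_{23} = 19, a_{24} = 10, a_{25} = 6, a_{26} = 16, a_{27} = 22, a_{28} = 15, a_{29} = 14, a_{30} = 6, a_{31} = 20, a_{32} = 3, a_{33} = 0, a_{34} = 3, a_{35} = 3, a_{36} = 6, a_{37} = 9, a_{38} = 15, a_{39} = 1, a_{40} = 16, a_{41} = 17, a_{42} = 10, a_{43} = 4, a_{44} = 14, a_{45} = 18, a_{46} = 9, a_{47} = 4, a_{48} = 13, a_{49} = 17.
Since (a_{48}, a_{49}) = (a_0, a_1) = (13, 17) (two consecutive terms determine the rest), the sequence is periodic with period 48.
So a_{950} = a_{0 + ((950-0) mod 48)} = a_{38} = 15.

15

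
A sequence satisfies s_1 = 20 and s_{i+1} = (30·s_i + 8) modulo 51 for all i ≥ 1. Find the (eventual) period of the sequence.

4

s_1 = 20; s_2 = 47; s_3 = 41; s_4 = 14; s_5 = 20.
The sequence repeats with period 4.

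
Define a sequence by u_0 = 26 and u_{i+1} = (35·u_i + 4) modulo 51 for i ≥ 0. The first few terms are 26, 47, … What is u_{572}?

2

Computing terms: u_0 = 26; u_1 = 47; u_2 = 17; u_3 = 38; u_4 = 8; u_5 = 29; u_6 = 50; u_7 = 20; u_8 = 41; u_9 = 11; u_{10} = 32; u_{11} = 2; u_{12} = 23; u_{13} = 44; u_{14} = 14; u_{15} = 35; u_{16} = 5; u_{17} = 26.
Since u_{17} = u_0 = 26, the sequence is periodic with period 17.
So u_{572} = u_{0 + ((572-0) mod 17)} = u_{11} = 2.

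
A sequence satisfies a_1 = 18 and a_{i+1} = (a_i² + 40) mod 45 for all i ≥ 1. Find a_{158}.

41

a_1 = 18, a_2 = 4, a_3 = 11, a_4 = 26, a_5 = 41, a_6 = 11.
Since a_6 = a_3 = 11, the sequence is eventually periodic: after a pre-period of length 2 it cycles with period 3.
For i ≥ 3, a_i depends only on (i - 3) mod 3. (158 - 3) mod 3 = 2, so a_{158} = a_5 = 41.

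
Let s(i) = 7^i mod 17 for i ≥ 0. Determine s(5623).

Listing terms: s(0) = 1,  s(1) = 7,  s(2) = 15,  s(3) = 3,  s(4) = 4,  s(5) = 11,  s(6) = 9,  s(7) = 12,  s(8) = 16,  s(9) = 10,  s(10) = 2,  s(11) = 14,  s(12) = 13,  s(13) = 6,  s(14) = 8,  s(15) = 5,  s(16) = 1.
Since s(16) = s(0) = 1, the sequence is periodic with period 16.
(5623 - 0) mod 16 = 7, so s(5623) = s(7) = 12.

12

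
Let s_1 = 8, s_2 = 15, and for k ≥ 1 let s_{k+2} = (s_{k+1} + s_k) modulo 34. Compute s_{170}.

Listing terms: s_1 = 8, s_2 = 15, s_3 = 23, s_4 = 4, s_5 = 27, s_6 = 31, s_7 = 24, s_8 = 21, s_9 = 11, s_{10} = 32, s_{11} = 9, s_{12} = 7, s_{13} = 16, s_{14} = 23, s_{15} = 5, s_{16} = 28, s_{17} = 33, s_{18} = 27, s_{19} = 26, s_{20} = 19, s_{21} = 11, s_{22} = 30, s_{23} = 7, s_{24} = 3, s_{25} = 10, s_{26} = 13, s_{27} = 23, s_{28} = 2, s_{29} = 25, s_{30} = 27, s_{31} = 18, s_{32} = 11, s_{33} = 29, s_{34} = 6, s_{35} = 1, s_{36} = 7, s_{37} = 8, s_{38} = 15.
The sequence repeats with period 36.
(170 - 1) mod 36 = 25, so s_{170} = s_{26} = 13.

13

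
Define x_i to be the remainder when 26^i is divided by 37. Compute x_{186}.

1

x_0 = 1, x_1 = 26, x_2 = 10, x_3 = 1.
The sequence repeats with period 3.
So x_{186} = x_{0 + ((186-0) mod 3)} = x_0 = 1.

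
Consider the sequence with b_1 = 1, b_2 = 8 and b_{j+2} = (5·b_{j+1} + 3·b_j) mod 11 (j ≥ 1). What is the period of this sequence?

b_1 = 1, b_2 = 8, b_3 = 10, b_4 = 8, b_5 = 4, b_6 = 0, b_7 = 1, b_8 = 5, b_9 = 6, b_{10} = 1, b_{11} = 1, b_{12} = 8.
Since (b_{11}, b_{12}) = (b_1, b_2) = (1, 8) (two consecutive terms determine the rest), the sequence is periodic with period 10.

10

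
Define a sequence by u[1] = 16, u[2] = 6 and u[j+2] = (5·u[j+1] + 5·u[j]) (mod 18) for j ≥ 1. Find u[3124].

u[1] = 16, u[2] = 6, u[3] = 2, u[4] = 4, u[5] = 12, u[6] = 8, u[7] = 10, u[8] = 0, u[9] = 14, u[10] = 16, u[11] = 6.
Since (u[10], u[11]) = (u[1], u[2]) = (16, 6) (two consecutive terms determine the rest), the sequence is periodic with period 9.
(3124 - 1) mod 9 = 0, so u[3124] = u[1] = 16.

16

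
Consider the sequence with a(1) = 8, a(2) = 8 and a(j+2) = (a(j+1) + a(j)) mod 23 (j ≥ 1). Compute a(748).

22

We have a(1) = 8,  a(2) = 8,  a(3) = 16,  a(4) = 1,  a(5) = 17,  a(6) = 18,  a(7) = 12,  a(8) = 7,  a(9) = 19,  a(10) = 3,  a(11) = 22,  a(12) = 2,  a(13) = 1,  a(14) = 3,  a(15) = 4,  a(16) = 7,  a(17) = 11,  a(18) = 18,  a(19) = 6,  a(20) = 1,  a(21) = 7,  a(22) = 8,  a(23) = 15,  a(24) = 0,  a(25) = 15,  a(26) = 15,  a(27) = 7,  a(28) = 22,  a(29) = 6,  a(30) = 5,  a(31) = 11,  a(32) = 16,  a(33) = 4,  a(34) = 20,  a(35) = 1,  a(36) = 21,  a(37) = 22,  a(38) = 20,  a(39) = 19,  a(40) = 16,  a(41) = 12,  a(42) = 5,  a(43) = 17,  a(44) = 22,  a(45) = 16,  a(46) = 15,  a(47) = 8,  a(48) = 0,  a(49) = 8,  a(50) = 8.
Since (a(49), a(50)) = (a(1), a(2)) = (8, 8) (two consecutive terms determine the rest), the sequence is periodic with period 48.
So a(748) = a(1 + ((748-1) mod 48)) = a(28) = 22.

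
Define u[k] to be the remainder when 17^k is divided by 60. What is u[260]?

1

u[0] = 1, u[1] = 17, u[2] = 49, u[3] = 53, u[4] = 1.
Since u[4] = u[0] = 1, the sequence is periodic with period 4.
(260 - 0) mod 4 = 0, so u[260] = u[0] = 1.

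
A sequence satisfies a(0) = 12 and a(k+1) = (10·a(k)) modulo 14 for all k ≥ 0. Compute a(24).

We have a(0) = 12, a(1) = 8, a(2) = 10, a(3) = 2, a(4) = 6, a(5) = 4, a(6) = 12.
The sequence repeats with period 6.
(24 - 0) mod 6 = 0, so a(24) = a(0) = 12.

12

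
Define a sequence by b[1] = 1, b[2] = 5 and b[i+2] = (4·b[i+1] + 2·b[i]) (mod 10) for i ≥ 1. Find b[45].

6

We have b[1] = 1; b[2] = 5; b[3] = 2; b[4] = 8; b[5] = 6; b[6] = 0; b[7] = 2; b[8] = 8.
Since (b[7], b[8]) = (b[3], b[4]) = (2, 8) (two consecutive terms determine the rest), the sequence is eventually periodic: after a pre-period of length 2 it cycles with period 4.
For i ≥ 3, b[i] depends only on (i - 3) mod 4. (45 - 3) mod 4 = 2, so b[45] = b[5] = 6.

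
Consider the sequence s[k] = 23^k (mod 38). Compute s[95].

We have s[1] = 23,  s[2] = 35,  s[3] = 7,  s[4] = 9,  s[5] = 17,  s[6] = 11,  s[7] = 25,  s[8] = 5,  s[9] = 1,  s[10] = 23.
The sequence repeats with period 9.
(95 - 1) mod 9 = 4, so s[95] = s[5] = 17.

17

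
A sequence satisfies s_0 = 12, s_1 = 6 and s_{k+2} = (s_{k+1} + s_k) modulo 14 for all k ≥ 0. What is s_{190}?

We have s_0 = 12; s_1 = 6; s_2 = 4; s_3 = 10; s_4 = 0; s_5 = 10; s_6 = 10; s_7 = 6; s_8 = 2; s_9 = 8; s_{10} = 10; s_{11} = 4; s_{12} = 0; s_{13} = 4; s_{14} = 4; s_{15} = 8; s_{16} = 12; s_{17} = 6.
The sequence repeats with period 16.
(190 - 0) mod 16 = 14, so s_{190} = s_{14} = 4.

4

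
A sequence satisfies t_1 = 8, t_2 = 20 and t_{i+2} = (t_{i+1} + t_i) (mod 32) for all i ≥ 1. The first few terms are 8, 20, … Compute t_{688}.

Listing terms: t_1 = 8; t_2 = 20; t_3 = 28; t_4 = 16; t_5 = 12; t_6 = 28; t_7 = 8; t_8 = 4; t_9 = 12; t_{10} = 16; t_{11} = 28; t_{12} = 12; t_{13} = 8; t_{14} = 20.
The sequence repeats with period 12.
(688 - 1) mod 12 = 3, so t_{688} = t_4 = 16.

16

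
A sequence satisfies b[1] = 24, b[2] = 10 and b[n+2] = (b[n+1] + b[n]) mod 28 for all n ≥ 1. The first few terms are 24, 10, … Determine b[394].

4

We have b[1] = 24, b[2] = 10, b[3] = 6, b[4] = 16, b[5] = 22, b[6] = 10, b[7] = 4, b[8] = 14, b[9] = 18, b[10] = 4, b[11] = 22, b[12] = 26, b[13] = 20, b[14] = 18, b[15] = 10, b[16] = 0, b[17] = 10, b[18] = 10, b[19] = 20, b[20] = 2, b[21] = 22, b[22] = 24, b[23] = 18, b[24] = 14, b[25] = 4, b[26] = 18, b[27] = 22, b[28] = 12, b[29] = 6, b[30] = 18, b[31] = 24, b[32] = 14, b[33] = 10, b[34] = 24, b[35] = 6, b[36] = 2, b[37] = 8, b[38] = 10, b[39] = 18, b[40] = 0, b[41] = 18, b[42] = 18, b[43] = 8, b[44] = 26, b[45] = 6, b[46] = 4, b[47] = 10, b[48] = 14, b[49] = 24, b[50] = 10.
The sequence repeats with period 48.
(394 - 1) mod 48 = 9, so b[394] = b[10] = 4.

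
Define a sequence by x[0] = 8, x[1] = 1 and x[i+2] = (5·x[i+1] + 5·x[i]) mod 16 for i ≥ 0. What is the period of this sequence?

x[0] = 8; x[1] = 1; x[2] = 13; x[3] = 6; x[4] = 15; x[5] = 9; x[6] = 8; x[7] = 5; x[8] = 1; x[9] = 14; x[10] = 11; x[11] = 13; x[12] = 8; x[13] = 9; x[14] = 5; x[15] = 6; x[16] = 7; x[17] = 1; x[18] = 8; x[19] = 13; x[20] = 9; x[21] = 14; x[22] = 3; x[23] = 5; x[24] = 8; x[25] = 1.
Since (x[24], x[25]) = (x[0], x[1]) = (8, 1) (two consecutive terms determine the rest), the sequence is periodic with period 24.

24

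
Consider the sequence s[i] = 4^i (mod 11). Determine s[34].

Computing terms: s[0] = 1,  s[1] = 4,  s[2] = 5,  s[3] = 9,  s[4] = 3,  s[5] = 1.
The sequence repeats with period 5.
So s[34] = s[0 + ((34-0) mod 5)] = s[4] = 3.

3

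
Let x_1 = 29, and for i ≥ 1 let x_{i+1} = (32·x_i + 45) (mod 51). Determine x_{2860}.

We have x_1 = 29, x_2 = 4, x_3 = 20, x_4 = 22, x_5 = 35, x_6 = 43, x_7 = 44, x_8 = 25, x_9 = 29.
Since x_9 = x_1 = 29, the sequence is periodic with period 8.
So x_{2860} = x_{1 + ((2860-1) mod 8)} = x_4 = 22.

22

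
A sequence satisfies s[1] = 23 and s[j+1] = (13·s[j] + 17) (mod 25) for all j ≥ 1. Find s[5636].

7

Computing terms: s[1] = 23,  s[2] = 16,  s[3] = 0,  s[4] = 17,  s[5] = 13,  s[6] = 11,  s[7] = 10,  s[8] = 22,  s[9] = 3,  s[10] = 6,  s[11] = 20,  s[12] = 2,  s[13] = 18,  s[14] = 1,  s[15] = 5,  s[16] = 7,  s[17] = 8,  s[18] = 21,  s[19] = 15,  s[20] = 12,  s[21] = 23.
Since s[21] = s[1] = 23, the sequence is periodic with period 20.
So s[5636] = s[1 + ((5636-1) mod 20)] = s[16] = 7.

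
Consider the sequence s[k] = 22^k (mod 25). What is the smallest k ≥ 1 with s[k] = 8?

19

Listing terms: s[0] = 1; s[1] = 22; s[2] = 9; s[3] = 23; s[4] = 6; s[5] = 7; s[6] = 4; s[7] = 13; s[8] = 11; s[9] = 17; s[10] = 24; s[11] = 3; s[12] = 16; s[13] = 2; s[14] = 19; s[15] = 18; s[16] = 21; s[17] = 12; s[18] = 14; s[19] = 8; s[20] = 1.
Since s[20] = s[0] = 1, the sequence is periodic with period 20.
The value 8 first appears (with k ≥ 1) at s[19].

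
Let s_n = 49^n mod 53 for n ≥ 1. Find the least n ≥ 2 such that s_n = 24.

10

Listing terms: s_1 = 49; s_2 = 16; s_3 = 42; s_4 = 44; s_5 = 36; s_6 = 15; s_7 = 46; s_8 = 28; s_9 = 47; s_{10} = 24; s_{11} = 10; s_{12} = 13; s_{13} = 1; s_{14} = 49.
Since s_{14} = s_1 = 49, the sequence is periodic with period 13.
The value 24 first appears (with n ≥ 2) at s_{10}.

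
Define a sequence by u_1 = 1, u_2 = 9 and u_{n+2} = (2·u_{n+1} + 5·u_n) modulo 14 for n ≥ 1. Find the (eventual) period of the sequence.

Listing terms: u_1 = 1, u_2 = 9, u_3 = 9, u_4 = 7, u_5 = 3, u_6 = 13, u_7 = 13, u_8 = 7, u_9 = 9, u_{10} = 11, u_{11} = 11, u_{12} = 7, u_{13} = 13, u_{14} = 5, u_{15} = 5, u_{16} = 7, u_{17} = 11, u_{18} = 1, u_{19} = 1, u_{20} = 7, u_{21} = 5, u_{22} = 3, u_{23} = 3, u_{24} = 7, u_{25} = 1, u_{26} = 9.
Since (u_{25}, u_{26}) = (u_1, u_2) = (1, 9) (two consecutive terms determine the rest), the sequence is periodic with period 24.

24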